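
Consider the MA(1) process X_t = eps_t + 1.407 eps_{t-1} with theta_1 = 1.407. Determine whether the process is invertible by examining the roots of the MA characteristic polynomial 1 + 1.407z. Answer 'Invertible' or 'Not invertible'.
\text{Not invertible}

The MA(q) characteristic polynomial is P(z) = 1 + 1.407z.
Invertibility requires all roots to lie outside the unit circle, i.e. |z| > 1 for every root.
This is linear in z: 1 + (1.407) z = 0  =>  z = -1/(1.407) = -0.710732,  |z| = 0.710732.
Moduli of all roots: 0.7107.
All moduli strictly greater than 1? No.
Verdict: Not invertible.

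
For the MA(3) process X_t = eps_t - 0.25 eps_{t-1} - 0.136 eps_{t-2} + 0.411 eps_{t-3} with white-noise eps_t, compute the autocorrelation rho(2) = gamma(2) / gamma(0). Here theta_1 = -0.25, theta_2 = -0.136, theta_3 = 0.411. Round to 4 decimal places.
\rho(2) = -0.1910

For an MA(q) process with theta_0 = 1, the autocovariance is
  gamma(k) = sigma^2 * sum_{i=0..q-k} theta_i * theta_{i+k},
and rho(k) = gamma(k) / gamma(0). Sigma^2 cancels.
  numerator   = (1)*(-0.136) + (-0.25)*(0.411) = -0.23875.
  denominator = (1)^2 + (-0.25)^2 + (-0.136)^2 + (0.411)^2 = 1.249917.
  rho(2) = -0.23875 / 1.249917 = -0.1910.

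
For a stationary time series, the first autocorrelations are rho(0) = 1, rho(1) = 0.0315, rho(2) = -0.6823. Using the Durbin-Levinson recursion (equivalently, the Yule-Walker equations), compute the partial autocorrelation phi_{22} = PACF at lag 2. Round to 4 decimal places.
\phi_{22} = -0.6840

The PACF at lag k is phi_{kk}, the last component of the solution
to the Yule-Walker system G_k phi = r_k where
  (G_k)_{ij} = rho(|i - j|), (r_k)_i = rho(i), i,j = 1..k.
Equivalently, Durbin-Levinson gives phi_{kk} iteratively:
  phi_{11} = rho(1)
  phi_{kk} = [rho(k) - sum_{j=1..k-1} phi_{k-1,j} rho(k-j)]
            / [1 - sum_{j=1..k-1} phi_{k-1,j} rho(j)],
  phi_{k,j} = phi_{k-1,j} - phi_{kk} phi_{k-1,k-j},  j = 1..k-1.
Step k = 1:
  phi_11 = rho(1) = 0.0315.
Step k = 2:
  phi_22 = [rho(2) - phi_11 rho(1)] / [1 - phi_11 rho(1)] = [-0.6823 - (0.0315)(0.0315)] / [1 - (0.0315)(0.0315)]
         = -0.68329225 / 0.99900775 = -0.684.
Therefore phi_{22} = -0.6840.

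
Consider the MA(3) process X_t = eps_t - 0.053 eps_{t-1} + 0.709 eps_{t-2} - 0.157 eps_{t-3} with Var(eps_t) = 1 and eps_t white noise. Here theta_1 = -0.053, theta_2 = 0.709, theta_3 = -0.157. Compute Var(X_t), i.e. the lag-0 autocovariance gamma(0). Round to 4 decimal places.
\gamma(0) = 1.5301

For an MA(q) process X_t = eps_t + sum_i theta_i eps_{t-i} with
Var(eps_t) = sigma^2, the variance is
  gamma(0) = sigma^2 * (1 + sum_i theta_i^2).
  sum_i theta_i^2 = (-0.053)^2 + (0.709)^2 + (-0.157)^2 = 0.002809 + 0.502681 + 0.024649 = 0.530139.
  gamma(0) = 1 * (1 + 0.530139) = 1 * 1.530139 = 1.530139, which rounds to 1.5301.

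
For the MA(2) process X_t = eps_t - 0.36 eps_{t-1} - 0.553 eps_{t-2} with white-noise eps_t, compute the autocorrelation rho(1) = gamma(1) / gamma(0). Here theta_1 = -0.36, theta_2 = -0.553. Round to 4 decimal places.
\rho(1) = -0.1121

For an MA(q) process with theta_0 = 1, the autocovariance is
  gamma(k) = sigma^2 * sum_{i=0..q-k} theta_i * theta_{i+k},
and rho(k) = gamma(k) / gamma(0). Sigma^2 cancels.
  numerator   = (1)*(-0.36) + (-0.36)*(-0.553) = -0.16092.
  denominator = (1)^2 + (-0.36)^2 + (-0.553)^2 = 1.435409.
  rho(1) = -0.16092 / 1.435409 = -0.1121.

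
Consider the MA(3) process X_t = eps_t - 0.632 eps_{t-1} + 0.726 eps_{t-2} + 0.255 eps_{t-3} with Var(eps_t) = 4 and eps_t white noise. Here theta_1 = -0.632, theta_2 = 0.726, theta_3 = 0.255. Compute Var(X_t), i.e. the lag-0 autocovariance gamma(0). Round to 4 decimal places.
\gamma(0) = 7.9661

For an MA(q) process X_t = eps_t + sum_i theta_i eps_{t-i} with
Var(eps_t) = sigma^2, the variance is
  gamma(0) = sigma^2 * (1 + sum_i theta_i^2).
  sum_i theta_i^2 = (-0.632)^2 + (0.726)^2 + (0.255)^2 = 0.399424 + 0.527076 + 0.065025 = 0.991525.
  gamma(0) = 4 * (1 + 0.991525) = 4 * 1.991525 = 7.9661.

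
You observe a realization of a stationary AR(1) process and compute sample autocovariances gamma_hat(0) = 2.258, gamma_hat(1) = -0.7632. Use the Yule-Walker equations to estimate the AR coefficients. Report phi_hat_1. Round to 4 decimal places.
\hat\phi_{1} = -0.3380

The Yule-Walker equations for an AR(p) process read, in matrix form,
  Gamma_p phi = r_p,   with   (Gamma_p)_{ij} = gamma(|i - j|),
                       (r_p)_i = gamma(i),   i,j = 1..p.
Substitute the sample gammas (Toeplitz matrix and right-hand side of size 1):
  Gamma_p = [[2.258]]
  r_p     = [-0.7632]
With p = 1 this is the single equation gamma(0) phi_1 = gamma(1):
  phi_hat_1 = gamma(1) / gamma(0) = -0.7632 / 2.258 = -0.3380.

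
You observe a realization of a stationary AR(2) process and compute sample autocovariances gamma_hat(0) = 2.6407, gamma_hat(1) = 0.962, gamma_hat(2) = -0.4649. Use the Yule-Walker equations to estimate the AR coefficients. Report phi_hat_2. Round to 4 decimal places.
\hat\phi_{2} = -0.3560

The Yule-Walker equations for an AR(p) process read, in matrix form,
  Gamma_p phi = r_p,   with   (Gamma_p)_{ij} = gamma(|i - j|),
                       (r_p)_i = gamma(i),   i,j = 1..p.
Substitute the sample gammas (Toeplitz matrix and right-hand side of size 2):
  Gamma_p = [[2.6407, 0.962], [0.962, 2.6407]]
  r_p     = [0.962, -0.4649]
Written out:
  2.6407 phi_1 + 0.962 phi_2 = 0.962
  0.962 phi_1 + 2.6407 phi_2 = -0.4649
Solve by Cramer's rule:
  det = gamma(0)^2 - gamma(1)^2 = (2.6407)^2 - (0.962)^2 = 6.97329649 - 0.925444 = 6.04785249
  phi_hat_1 = [gamma(1) gamma(0) - gamma(1) gamma(2)] / det = [(0.962)(2.6407) - (0.962)(-0.4649)] / 6.04785249 = 2.9875872 / 6.04785249 = 0.494
  phi_hat_2 = [gamma(0) gamma(2) - gamma(1)^2] / det = [(2.6407)(-0.4649) - (0.962)^2] / 6.04785249 = -2.15310543 / 6.04785249 = -0.356
So phi_hat = [0.4940, -0.3560].
Therefore phi_hat_2 = -0.3560.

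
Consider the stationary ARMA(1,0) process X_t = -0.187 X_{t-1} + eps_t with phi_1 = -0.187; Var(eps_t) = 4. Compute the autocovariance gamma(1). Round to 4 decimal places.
\gamma(1) = -0.7751

Multiply the model equation by X_{t-k} and take expectations. With theta_0 = psi_0 = 1 and psi_j the MA(infinity) weights, this gives
  gamma(k) - sum_i phi_i gamma(k-i) = c_k,
  c_k = sigma^2 * sum_{j=k..q} theta_j psi_{j-k}   (c_k = 0 for k > q),
using gamma(-m) = gamma(m).
Pure AR (q = 0): c_0 = sigma^2 = 4, c_k = 0 for k >= 1.
Equations for k = 0 and k = 1 (AR order 1):
  gamma(0) = phi_1 gamma(1) + c_0
  gamma(1) = phi_1 gamma(0) + c_1
Substituting the second into the first: gamma(0) (1 - phi_1^2) = c_0 + phi_1 c_1, so
  gamma(0) = c_0 / (1 - phi_1^2) = 4 / (1 - (-0.187)^2) = 4 / 0.965031 = 4.144945.
  gamma(1) = phi_1 gamma(0) = (-0.187)(4.144945) = -0.775105.
Therefore gamma(1) = -0.7751 (to 4 decimal places).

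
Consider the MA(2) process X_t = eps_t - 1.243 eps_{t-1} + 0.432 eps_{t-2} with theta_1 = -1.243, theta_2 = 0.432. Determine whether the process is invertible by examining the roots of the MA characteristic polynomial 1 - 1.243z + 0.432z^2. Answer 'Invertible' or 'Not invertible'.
\text{Invertible}

The MA(q) characteristic polynomial is P(z) = 1 - 1.243z + 0.432z^2.
Invertibility requires all roots to lie outside the unit circle, i.e. |z| > 1 for every root.
Set 1 + (-1.243) z + (0.432) z^2 = 0, i.e. a z^2 + b z + c = 0 with a = 0.432, b = -1.243, c = 1.
Discriminant D = b^2 - 4ac = (-1.243)^2 - 4*(0.432)*1 = 1.545049 - (1.728) = -0.182951.
D < 0, so the roots are the complex-conjugate pair z = (-b +/- i sqrt(-D)) / (2a) = 1.4387 +/- 0.4951i.
For a conjugate pair |z|^2 = z * conj(z) = (product of roots) = c/a = 1/(0.432) = 2.314815, so |z| = sqrt(2.314815) = 1.5215 for both roots.
Moduli of all roots: 1.5215, 1.5215.
All moduli strictly greater than 1? Yes.
Verdict: Invertible.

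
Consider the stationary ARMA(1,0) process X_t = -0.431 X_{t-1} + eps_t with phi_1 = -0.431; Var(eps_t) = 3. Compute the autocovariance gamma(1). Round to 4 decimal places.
\gamma(1) = -1.5880

Multiply the model equation by X_{t-k} and take expectations. With theta_0 = psi_0 = 1 and psi_j the MA(infinity) weights, this gives
  gamma(k) - sum_i phi_i gamma(k-i) = c_k,
  c_k = sigma^2 * sum_{j=k..q} theta_j psi_{j-k}   (c_k = 0 for k > q),
using gamma(-m) = gamma(m).
Pure AR (q = 0): c_0 = sigma^2 = 3, c_k = 0 for k >= 1.
Equations for k = 0 and k = 1 (AR order 1):
  gamma(0) = phi_1 gamma(1) + c_0
  gamma(1) = phi_1 gamma(0) + c_1
Substituting the second into the first: gamma(0) (1 - phi_1^2) = c_0 + phi_1 c_1, so
  gamma(0) = c_0 / (1 - phi_1^2) = 3 / (1 - (-0.431)^2) = 3 / 0.814239 = 3.684422.
  gamma(1) = phi_1 gamma(0) = (-0.431)(3.684422) = -1.587986.
Therefore gamma(1) = -1.5880 (to 4 decimal places).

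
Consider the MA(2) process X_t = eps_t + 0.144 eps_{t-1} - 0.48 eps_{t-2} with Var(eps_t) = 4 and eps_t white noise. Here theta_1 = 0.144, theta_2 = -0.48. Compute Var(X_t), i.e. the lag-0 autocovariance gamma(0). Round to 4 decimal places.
\gamma(0) = 5.0045

For an MA(q) process X_t = eps_t + sum_i theta_i eps_{t-i} with
Var(eps_t) = sigma^2, the variance is
  gamma(0) = sigma^2 * (1 + sum_i theta_i^2).
  sum_i theta_i^2 = (0.144)^2 + (-0.48)^2 = 0.020736 + 0.2304 = 0.251136.
  gamma(0) = 4 * (1 + 0.251136) = 4 * 1.251136 = 5.004544, which rounds to 5.0045.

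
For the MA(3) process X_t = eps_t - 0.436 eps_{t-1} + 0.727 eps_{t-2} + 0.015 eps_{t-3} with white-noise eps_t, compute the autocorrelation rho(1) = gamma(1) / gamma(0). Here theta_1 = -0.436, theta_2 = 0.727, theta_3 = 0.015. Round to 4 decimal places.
\rho(1) = -0.4317

For an MA(q) process with theta_0 = 1, the autocovariance is
  gamma(k) = sigma^2 * sum_{i=0..q-k} theta_i * theta_{i+k},
and rho(k) = gamma(k) / gamma(0). Sigma^2 cancels.
  numerator   = (1)*(-0.436) + (-0.436)*(0.727) + (0.727)*(0.015) = -0.742067.
  denominator = (1)^2 + (-0.436)^2 + (0.727)^2 + (0.015)^2 = 1.71885.
  rho(1) = -0.742067 / 1.71885 = -0.4317.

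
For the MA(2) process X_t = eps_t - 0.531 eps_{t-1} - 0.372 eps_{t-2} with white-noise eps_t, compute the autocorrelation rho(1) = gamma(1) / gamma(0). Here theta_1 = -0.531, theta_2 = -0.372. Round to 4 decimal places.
\rho(1) = -0.2348

For an MA(q) process with theta_0 = 1, the autocovariance is
  gamma(k) = sigma^2 * sum_{i=0..q-k} theta_i * theta_{i+k},
and rho(k) = gamma(k) / gamma(0). Sigma^2 cancels.
  numerator   = (1)*(-0.531) + (-0.531)*(-0.372) = -0.333468.
  denominator = (1)^2 + (-0.531)^2 + (-0.372)^2 = 1.420345.
  rho(1) = -0.333468 / 1.420345 = -0.2348.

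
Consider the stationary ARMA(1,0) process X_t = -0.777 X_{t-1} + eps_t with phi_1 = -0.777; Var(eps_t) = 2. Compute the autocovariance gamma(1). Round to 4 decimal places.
\gamma(1) = -3.9216

Multiply the model equation by X_{t-k} and take expectations. With theta_0 = psi_0 = 1 and psi_j the MA(infinity) weights, this gives
  gamma(k) - sum_i phi_i gamma(k-i) = c_k,
  c_k = sigma^2 * sum_{j=k..q} theta_j psi_{j-k}   (c_k = 0 for k > q),
using gamma(-m) = gamma(m).
Pure AR (q = 0): c_0 = sigma^2 = 2, c_k = 0 for k >= 1.
Equations for k = 0 and k = 1 (AR order 1):
  gamma(0) = phi_1 gamma(1) + c_0
  gamma(1) = phi_1 gamma(0) + c_1
Substituting the second into the first: gamma(0) (1 - phi_1^2) = c_0 + phi_1 c_1, so
  gamma(0) = c_0 / (1 - phi_1^2) = 2 / (1 - (-0.777)^2) = 2 / 0.396271 = 5.047051.
  gamma(1) = phi_1 gamma(0) = (-0.777)(5.047051) = -3.921559.
Therefore gamma(1) = -3.9216 (to 4 decimal places).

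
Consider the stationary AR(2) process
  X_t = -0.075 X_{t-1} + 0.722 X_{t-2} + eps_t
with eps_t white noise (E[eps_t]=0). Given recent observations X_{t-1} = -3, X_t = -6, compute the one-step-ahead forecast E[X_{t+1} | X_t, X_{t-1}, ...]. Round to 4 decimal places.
E[X_{t+1} \mid \mathcal F_t] = -1.7160

For an AR(p) model X_t = c + sum_i phi_i X_{t-i} + eps_t, the
one-step-ahead conditional mean is
  E[X_{t+1} | X_t, ...] = c + sum_i phi_i X_{t+1-i}.
Substitute known values:
  E[X_{t+1} | ...] = (-0.075) * (-6) + (0.722) * (-3)
                   = -1.7160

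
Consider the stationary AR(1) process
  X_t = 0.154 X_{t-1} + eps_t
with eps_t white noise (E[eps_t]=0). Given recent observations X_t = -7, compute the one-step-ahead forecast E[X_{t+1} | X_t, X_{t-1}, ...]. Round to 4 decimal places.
E[X_{t+1} \mid \mathcal F_t] = -1.0780

For an AR(p) model X_t = c + sum_i phi_i X_{t-i} + eps_t, the
one-step-ahead conditional mean is
  E[X_{t+1} | X_t, ...] = c + sum_i phi_i X_{t+1-i}.
Substitute known values:
  E[X_{t+1} | ...] = (0.154) * (-7)
                   = -1.0780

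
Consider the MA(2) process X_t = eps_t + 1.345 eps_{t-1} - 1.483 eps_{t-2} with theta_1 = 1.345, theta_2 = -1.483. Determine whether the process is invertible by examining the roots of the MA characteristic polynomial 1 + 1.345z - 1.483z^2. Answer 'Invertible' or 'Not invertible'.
\text{Not invertible}

The MA(q) characteristic polynomial is P(z) = 1 + 1.345z - 1.483z^2.
Invertibility requires all roots to lie outside the unit circle, i.e. |z| > 1 for every root.
Set 1 + (1.345) z + (-1.483) z^2 = 0, i.e. a z^2 + b z + c = 0 with a = -1.483, b = 1.345, c = 1.
Discriminant D = b^2 - 4ac = (1.345)^2 - 4*(-1.483)*1 = 1.809025 - (-5.932) = 7.741025.
D >= 0, so the roots are real: z = (-b +/- sqrt(D)) / (2a) = (-1.345 +/- 2.78227) / (-2.966).
  z_1 = (-1.345 + 2.78227) / (-2.966) = -0.4846,   |z_1| = 0.4846.
  z_2 = (-1.345 - 2.78227) / (-2.966) = 1.3915,   |z_2| = 1.3915.
Moduli of all roots: 0.4846, 1.3915.
All moduli strictly greater than 1? No.
Verdict: Not invertible.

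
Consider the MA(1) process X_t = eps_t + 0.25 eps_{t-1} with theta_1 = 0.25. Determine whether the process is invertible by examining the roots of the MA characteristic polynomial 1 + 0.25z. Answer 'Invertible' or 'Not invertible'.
\text{Invertible}

The MA(q) characteristic polynomial is P(z) = 1 + 0.25z.
Invertibility requires all roots to lie outside the unit circle, i.e. |z| > 1 for every root.
This is linear in z: 1 + (0.25) z = 0  =>  z = -1/(0.25) = -4,  |z| = 4.
Moduli of all roots: 4.0000.
All moduli strictly greater than 1? Yes.
Verdict: Invertible.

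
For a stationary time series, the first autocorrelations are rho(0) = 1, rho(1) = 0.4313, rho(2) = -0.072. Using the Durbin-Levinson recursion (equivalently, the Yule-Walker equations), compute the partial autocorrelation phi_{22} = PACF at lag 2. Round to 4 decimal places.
\phi_{22} = -0.3170

The PACF at lag k is phi_{kk}, the last component of the solution
to the Yule-Walker system G_k phi = r_k where
  (G_k)_{ij} = rho(|i - j|), (r_k)_i = rho(i), i,j = 1..k.
Equivalently, Durbin-Levinson gives phi_{kk} iteratively:
  phi_{11} = rho(1)
  phi_{kk} = [rho(k) - sum_{j=1..k-1} phi_{k-1,j} rho(k-j)]
            / [1 - sum_{j=1..k-1} phi_{k-1,j} rho(j)],
  phi_{k,j} = phi_{k-1,j} - phi_{kk} phi_{k-1,k-j},  j = 1..k-1.
Step k = 1:
  phi_11 = rho(1) = 0.4313.
Step k = 2:
  phi_22 = [rho(2) - phi_11 rho(1)] / [1 - phi_11 rho(1)] = [-0.072 - (0.4313)(0.4313)] / [1 - (0.4313)(0.4313)]
         = -0.25801969 / 0.81398031 = -0.317.
Therefore phi_{22} = -0.3170.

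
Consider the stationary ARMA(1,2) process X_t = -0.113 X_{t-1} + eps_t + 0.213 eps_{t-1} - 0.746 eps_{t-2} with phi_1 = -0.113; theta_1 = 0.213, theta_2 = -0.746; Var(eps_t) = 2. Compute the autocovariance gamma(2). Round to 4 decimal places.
\gamma(2) = -1.4826

Multiply the model equation by X_{t-k} and take expectations. With theta_0 = psi_0 = 1 and psi_j the MA(infinity) weights, this gives
  gamma(k) - sum_i phi_i gamma(k-i) = c_k,
  c_k = sigma^2 * sum_{j=k..q} theta_j psi_{j-k}   (c_k = 0 for k > q),
using gamma(-m) = gamma(m).
psi-weights needed (psi_j = theta_j + sum_i phi_i psi_{j-i}):
  psi_1 = theta_1 + phi_1 = 0.213 + (-0.113) = 0.1
  psi_2 = theta_2 + phi_1 psi_1 = -0.746 + (-0.113)(0.1) = -0.7573
Right-hand sides:
  c_0 = sigma^2 (1 + theta_1 psi_1 + theta_2 psi_2) = 2 * (1 + (0.213)(0.1) + (-0.746)(-0.7573)) = 2 * 1.586246 = 3.172492
  c_1 = sigma^2 (theta_1 + theta_2 psi_1) = 2 * (0.213 + (-0.746)(0.1)) = 0.2768
  c_2 = sigma^2 theta_2 = 2 * (-0.746) = -1.492
Equations for k = 0 and k = 1 (AR order 1):
  gamma(0) = phi_1 gamma(1) + c_0
  gamma(1) = phi_1 gamma(0) + c_1
Substituting the second into the first: gamma(0) (1 - phi_1^2) = c_0 + phi_1 c_1, so
  gamma(0) = (c_0 + phi_1 c_1) / (1 - phi_1^2) = (3.172492 + (-0.113)(0.2768)) / (1 - (-0.113)^2) = 3.141213 / 0.987231 = 3.181842.
  gamma(1) = phi_1 gamma(0) + c_1 = (-0.113)(3.181842) + (0.2768) = -0.082748.
For k = 2: gamma(2) = phi_1 gamma(1) + c_2
  = (-0.113)(-0.082748) + (-1.492) = -1.482649.
Therefore gamma(2) = -1.4826 (to 4 decimal places).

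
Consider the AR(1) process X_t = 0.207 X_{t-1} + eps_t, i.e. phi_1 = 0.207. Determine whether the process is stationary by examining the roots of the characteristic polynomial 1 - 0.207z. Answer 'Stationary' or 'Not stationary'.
\text{Stationary}

The AR(p) characteristic polynomial is P(z) = 1 - 0.207z.
Stationarity requires all roots to lie outside the unit circle, i.e. |z| > 1 for every root.
This is linear in z: 1 + (-0.207) z = 0  =>  z = -1/(-0.207) = 4.830918,  |z| = 4.830918.
Moduli of all roots: 4.8309.
All moduli strictly greater than 1? Yes.
Verdict: Stationary.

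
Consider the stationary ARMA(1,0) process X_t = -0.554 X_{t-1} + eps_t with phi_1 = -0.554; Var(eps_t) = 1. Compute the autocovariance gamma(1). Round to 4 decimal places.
\gamma(1) = -0.7993

Multiply the model equation by X_{t-k} and take expectations. With theta_0 = psi_0 = 1 and psi_j the MA(infinity) weights, this gives
  gamma(k) - sum_i phi_i gamma(k-i) = c_k,
  c_k = sigma^2 * sum_{j=k..q} theta_j psi_{j-k}   (c_k = 0 for k > q),
using gamma(-m) = gamma(m).
Pure AR (q = 0): c_0 = sigma^2 = 1, c_k = 0 for k >= 1.
Equations for k = 0 and k = 1 (AR order 1):
  gamma(0) = phi_1 gamma(1) + c_0
  gamma(1) = phi_1 gamma(0) + c_1
Substituting the second into the first: gamma(0) (1 - phi_1^2) = c_0 + phi_1 c_1, so
  gamma(0) = c_0 / (1 - phi_1^2) = 1 / (1 - (-0.554)^2) = 1 / 0.693084 = 1.442827.
  gamma(1) = phi_1 gamma(0) = (-0.554)(1.442827) = -0.799326.
Therefore gamma(1) = -0.7993 (to 4 decimal places).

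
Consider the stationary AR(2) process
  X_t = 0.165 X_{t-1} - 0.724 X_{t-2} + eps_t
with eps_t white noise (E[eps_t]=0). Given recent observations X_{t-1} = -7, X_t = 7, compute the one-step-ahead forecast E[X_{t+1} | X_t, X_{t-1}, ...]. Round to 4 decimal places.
E[X_{t+1} \mid \mathcal F_t] = 6.2230

For an AR(p) model X_t = c + sum_i phi_i X_{t-i} + eps_t, the
one-step-ahead conditional mean is
  E[X_{t+1} | X_t, ...] = c + sum_i phi_i X_{t+1-i}.
Substitute known values:
  E[X_{t+1} | ...] = (0.165) * (7) + (-0.724) * (-7)
                   = 6.2230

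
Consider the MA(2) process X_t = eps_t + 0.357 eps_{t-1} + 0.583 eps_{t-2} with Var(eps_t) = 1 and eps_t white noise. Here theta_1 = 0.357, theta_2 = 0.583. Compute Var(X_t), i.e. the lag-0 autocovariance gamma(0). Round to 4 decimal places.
\gamma(0) = 1.4673

For an MA(q) process X_t = eps_t + sum_i theta_i eps_{t-i} with
Var(eps_t) = sigma^2, the variance is
  gamma(0) = sigma^2 * (1 + sum_i theta_i^2).
  sum_i theta_i^2 = (0.357)^2 + (0.583)^2 = 0.127449 + 0.339889 = 0.467338.
  gamma(0) = 1 * (1 + 0.467338) = 1 * 1.467338 = 1.467338, which rounds to 1.4673.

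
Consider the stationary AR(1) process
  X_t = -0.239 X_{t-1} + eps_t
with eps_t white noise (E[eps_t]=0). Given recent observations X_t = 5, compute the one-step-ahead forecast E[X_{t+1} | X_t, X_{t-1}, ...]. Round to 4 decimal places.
E[X_{t+1} \mid \mathcal F_t] = -1.1950

For an AR(p) model X_t = c + sum_i phi_i X_{t-i} + eps_t, the
one-step-ahead conditional mean is
  E[X_{t+1} | X_t, ...] = c + sum_i phi_i X_{t+1-i}.
Substitute known values:
  E[X_{t+1} | ...] = (-0.239) * (5)
                   = -1.1950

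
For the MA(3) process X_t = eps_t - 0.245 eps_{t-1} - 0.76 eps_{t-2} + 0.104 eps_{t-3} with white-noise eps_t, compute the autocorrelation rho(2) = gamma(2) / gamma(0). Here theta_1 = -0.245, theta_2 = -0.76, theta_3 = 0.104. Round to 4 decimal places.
\rho(2) = -0.4765

For an MA(q) process with theta_0 = 1, the autocovariance is
  gamma(k) = sigma^2 * sum_{i=0..q-k} theta_i * theta_{i+k},
and rho(k) = gamma(k) / gamma(0). Sigma^2 cancels.
  numerator   = (1)*(-0.76) + (-0.245)*(0.104) = -0.78548.
  denominator = (1)^2 + (-0.245)^2 + (-0.76)^2 + (0.104)^2 = 1.648441.
  rho(2) = -0.78548 / 1.648441 = -0.4765.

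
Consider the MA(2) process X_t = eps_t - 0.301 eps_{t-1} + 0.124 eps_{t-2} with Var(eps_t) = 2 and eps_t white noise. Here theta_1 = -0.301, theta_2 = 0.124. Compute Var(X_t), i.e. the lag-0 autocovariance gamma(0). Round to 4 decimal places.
\gamma(0) = 2.2120

For an MA(q) process X_t = eps_t + sum_i theta_i eps_{t-i} with
Var(eps_t) = sigma^2, the variance is
  gamma(0) = sigma^2 * (1 + sum_i theta_i^2).
  sum_i theta_i^2 = (-0.301)^2 + (0.124)^2 = 0.090601 + 0.015376 = 0.105977.
  gamma(0) = 2 * (1 + 0.105977) = 2 * 1.105977 = 2.211954, which rounds to 2.2120.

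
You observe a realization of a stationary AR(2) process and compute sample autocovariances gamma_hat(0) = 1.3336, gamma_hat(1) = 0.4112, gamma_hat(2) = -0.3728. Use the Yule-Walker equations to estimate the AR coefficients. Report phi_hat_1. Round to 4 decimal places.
\hat\phi_{1} = 0.4360

The Yule-Walker equations for an AR(p) process read, in matrix form,
  Gamma_p phi = r_p,   with   (Gamma_p)_{ij} = gamma(|i - j|),
                       (r_p)_i = gamma(i),   i,j = 1..p.
Substitute the sample gammas (Toeplitz matrix and right-hand side of size 2):
  Gamma_p = [[1.3336, 0.4112], [0.4112, 1.3336]]
  r_p     = [0.4112, -0.3728]
Written out:
  1.3336 phi_1 + 0.4112 phi_2 = 0.4112
  0.4112 phi_1 + 1.3336 phi_2 = -0.3728
Solve by Cramer's rule:
  det = gamma(0)^2 - gamma(1)^2 = (1.3336)^2 - (0.4112)^2 = 1.77848896 - 0.16908544 = 1.60940352
  phi_hat_1 = [gamma(1) gamma(0) - gamma(1) gamma(2)] / det = [(0.4112)(1.3336) - (0.4112)(-0.3728)] / 1.60940352 = 0.70167168 / 1.60940352 = 0.436
  phi_hat_2 = [gamma(0) gamma(2) - gamma(1)^2] / det = [(1.3336)(-0.3728) - (0.4112)^2] / 1.60940352 = -0.66625152 / 1.60940352 = -0.414
So phi_hat = [0.4360, -0.4140].
Therefore phi_hat_1 = 0.4360.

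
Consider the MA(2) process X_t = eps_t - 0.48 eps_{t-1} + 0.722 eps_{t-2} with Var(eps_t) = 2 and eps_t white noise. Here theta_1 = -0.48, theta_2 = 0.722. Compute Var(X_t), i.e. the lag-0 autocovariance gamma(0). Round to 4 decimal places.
\gamma(0) = 3.5034

For an MA(q) process X_t = eps_t + sum_i theta_i eps_{t-i} with
Var(eps_t) = sigma^2, the variance is
  gamma(0) = sigma^2 * (1 + sum_i theta_i^2).
  sum_i theta_i^2 = (-0.48)^2 + (0.722)^2 = 0.2304 + 0.521284 = 0.751684.
  gamma(0) = 2 * (1 + 0.751684) = 2 * 1.751684 = 3.503368, which rounds to 3.5034.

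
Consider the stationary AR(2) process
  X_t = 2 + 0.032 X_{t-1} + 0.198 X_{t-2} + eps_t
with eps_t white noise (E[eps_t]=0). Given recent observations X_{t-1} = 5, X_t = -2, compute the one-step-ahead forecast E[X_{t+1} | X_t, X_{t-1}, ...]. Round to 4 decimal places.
E[X_{t+1} \mid \mathcal F_t] = 2.9260

For an AR(p) model X_t = c + sum_i phi_i X_{t-i} + eps_t, the
one-step-ahead conditional mean is
  E[X_{t+1} | X_t, ...] = c + sum_i phi_i X_{t+1-i}.
Substitute known values:
  E[X_{t+1} | ...] = 2 + (0.032) * (-2) + (0.198) * (5)
                   = 2.9260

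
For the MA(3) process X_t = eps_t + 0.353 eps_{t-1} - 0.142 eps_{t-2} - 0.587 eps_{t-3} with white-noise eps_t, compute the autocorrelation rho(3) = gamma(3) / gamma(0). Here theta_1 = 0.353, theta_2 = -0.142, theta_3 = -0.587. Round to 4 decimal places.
\rho(3) = -0.3941

For an MA(q) process with theta_0 = 1, the autocovariance is
  gamma(k) = sigma^2 * sum_{i=0..q-k} theta_i * theta_{i+k},
and rho(k) = gamma(k) / gamma(0). Sigma^2 cancels.
  numerator   = (1)*(-0.587) = -0.587.
  denominator = (1)^2 + (0.353)^2 + (-0.142)^2 + (-0.587)^2 = 1.489342.
  rho(3) = -0.587 / 1.489342 = -0.3941.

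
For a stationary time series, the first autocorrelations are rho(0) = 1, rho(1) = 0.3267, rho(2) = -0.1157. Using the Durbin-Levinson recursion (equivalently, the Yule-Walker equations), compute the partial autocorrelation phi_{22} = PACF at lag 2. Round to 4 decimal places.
\phi_{22} = -0.2490

The PACF at lag k is phi_{kk}, the last component of the solution
to the Yule-Walker system G_k phi = r_k where
  (G_k)_{ij} = rho(|i - j|), (r_k)_i = rho(i), i,j = 1..k.
Equivalently, Durbin-Levinson gives phi_{kk} iteratively:
  phi_{11} = rho(1)
  phi_{kk} = [rho(k) - sum_{j=1..k-1} phi_{k-1,j} rho(k-j)]
            / [1 - sum_{j=1..k-1} phi_{k-1,j} rho(j)],
  phi_{k,j} = phi_{k-1,j} - phi_{kk} phi_{k-1,k-j},  j = 1..k-1.
Step k = 1:
  phi_11 = rho(1) = 0.3267.
Step k = 2:
  phi_22 = [rho(2) - phi_11 rho(1)] / [1 - phi_11 rho(1)] = [-0.1157 - (0.3267)(0.3267)] / [1 - (0.3267)(0.3267)]
         = -0.22243289 / 0.89326711 = -0.249.
Therefore phi_{22} = -0.2490.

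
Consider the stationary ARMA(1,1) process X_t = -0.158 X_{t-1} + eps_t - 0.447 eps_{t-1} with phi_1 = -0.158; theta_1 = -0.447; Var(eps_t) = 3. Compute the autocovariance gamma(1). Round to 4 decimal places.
\gamma(1) = -1.9929

Multiply the model equation by X_{t-k} and take expectations. With theta_0 = psi_0 = 1 and psi_j the MA(infinity) weights, this gives
  gamma(k) - sum_i phi_i gamma(k-i) = c_k,
  c_k = sigma^2 * sum_{j=k..q} theta_j psi_{j-k}   (c_k = 0 for k > q),
using gamma(-m) = gamma(m).
psi-weights needed (psi_j = theta_j + sum_i phi_i psi_{j-i}):
  psi_1 = theta_1 + phi_1 = -0.447 + (-0.158) = -0.605
Right-hand sides:
  c_0 = sigma^2 (1 + theta_1 psi_1) = 3 * (1 + (-0.447)(-0.605)) = 3 * 1.270435 = 3.811305
  c_1 = sigma^2 theta_1 = 3 * (-0.447) = -1.341
  c_2 = 0
Equations for k = 0 and k = 1 (AR order 1):
  gamma(0) = phi_1 gamma(1) + c_0
  gamma(1) = phi_1 gamma(0) + c_1
Substituting the second into the first: gamma(0) (1 - phi_1^2) = c_0 + phi_1 c_1, so
  gamma(0) = (c_0 + phi_1 c_1) / (1 - phi_1^2) = (3.811305 + (-0.158)(-1.341)) / (1 - (-0.158)^2) = 4.023183 / 0.975036 = 4.126189.
  gamma(1) = phi_1 gamma(0) + c_1 = (-0.158)(4.126189) + (-1.341) = -1.992938.
Therefore gamma(1) = -1.9929 (to 4 decimal places).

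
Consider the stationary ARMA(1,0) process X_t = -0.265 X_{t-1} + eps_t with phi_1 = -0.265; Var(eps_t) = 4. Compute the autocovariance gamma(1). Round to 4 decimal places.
\gamma(1) = -1.1401

Multiply the model equation by X_{t-k} and take expectations. With theta_0 = psi_0 = 1 and psi_j the MA(infinity) weights, this gives
  gamma(k) - sum_i phi_i gamma(k-i) = c_k,
  c_k = sigma^2 * sum_{j=k..q} theta_j psi_{j-k}   (c_k = 0 for k > q),
using gamma(-m) = gamma(m).
Pure AR (q = 0): c_0 = sigma^2 = 4, c_k = 0 for k >= 1.
Equations for k = 0 and k = 1 (AR order 1):
  gamma(0) = phi_1 gamma(1) + c_0
  gamma(1) = phi_1 gamma(0) + c_1
Substituting the second into the first: gamma(0) (1 - phi_1^2) = c_0 + phi_1 c_1, so
  gamma(0) = c_0 / (1 - phi_1^2) = 4 / (1 - (-0.265)^2) = 4 / 0.929775 = 4.302116.
  gamma(1) = phi_1 gamma(0) = (-0.265)(4.302116) = -1.140061.
Therefore gamma(1) = -1.1401 (to 4 decimal places).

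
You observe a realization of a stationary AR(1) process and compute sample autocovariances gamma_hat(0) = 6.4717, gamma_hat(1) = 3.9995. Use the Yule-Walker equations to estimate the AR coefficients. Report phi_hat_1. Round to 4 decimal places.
\hat\phi_{1} = 0.6180

The Yule-Walker equations for an AR(p) process read, in matrix form,
  Gamma_p phi = r_p,   with   (Gamma_p)_{ij} = gamma(|i - j|),
                       (r_p)_i = gamma(i),   i,j = 1..p.
Substitute the sample gammas (Toeplitz matrix and right-hand side of size 1):
  Gamma_p = [[6.4717]]
  r_p     = [3.9995]
With p = 1 this is the single equation gamma(0) phi_1 = gamma(1):
  phi_hat_1 = gamma(1) / gamma(0) = 3.9995 / 6.4717 = 0.6180.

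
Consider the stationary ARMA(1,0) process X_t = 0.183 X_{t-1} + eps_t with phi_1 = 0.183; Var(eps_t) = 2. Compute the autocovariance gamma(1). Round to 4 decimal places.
\gamma(1) = 0.3787

Multiply the model equation by X_{t-k} and take expectations. With theta_0 = psi_0 = 1 and psi_j the MA(infinity) weights, this gives
  gamma(k) - sum_i phi_i gamma(k-i) = c_k,
  c_k = sigma^2 * sum_{j=k..q} theta_j psi_{j-k}   (c_k = 0 for k > q),
using gamma(-m) = gamma(m).
Pure AR (q = 0): c_0 = sigma^2 = 2, c_k = 0 for k >= 1.
Equations for k = 0 and k = 1 (AR order 1):
  gamma(0) = phi_1 gamma(1) + c_0
  gamma(1) = phi_1 gamma(0) + c_1
Substituting the second into the first: gamma(0) (1 - phi_1^2) = c_0 + phi_1 c_1, so
  gamma(0) = c_0 / (1 - phi_1^2) = 2 / (1 - (0.183)^2) = 2 / 0.966511 = 2.069299.
  gamma(1) = phi_1 gamma(0) = (0.183)(2.069299) = 0.378682.
Therefore gamma(1) = 0.3787 (to 4 decimal places).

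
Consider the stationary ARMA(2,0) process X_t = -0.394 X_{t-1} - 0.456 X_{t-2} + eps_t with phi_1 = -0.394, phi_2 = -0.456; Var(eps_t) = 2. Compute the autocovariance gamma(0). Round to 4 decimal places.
\gamma(0) = 2.7246

Multiply the model equation by X_{t-k} and take expectations. With theta_0 = psi_0 = 1 and psi_j the MA(infinity) weights, this gives
  gamma(k) - sum_i phi_i gamma(k-i) = c_k,
  c_k = sigma^2 * sum_{j=k..q} theta_j psi_{j-k}   (c_k = 0 for k > q),
using gamma(-m) = gamma(m).
Pure AR (q = 0): c_0 = sigma^2 = 2, c_k = 0 for k >= 1.
Equations for k = 0, 1, 2 (AR order 2, c_2 = 0):
  (E0) gamma(0) = phi_1 gamma(1) + phi_2 gamma(2) + c_0
  (E1) gamma(1) = phi_1 gamma(0) + phi_2 gamma(1) + c_1
  (E2) gamma(2) = phi_1 gamma(1) + phi_2 gamma(0)
From (E1): gamma(1) = A gamma(0) + B with
  A = phi_1 / (1 - phi_2) = -0.394 / 1.456 = -0.270604,   B = c_1 / (1 - phi_2) = 0 / 1.456 = 0.
Insert (E2) into (E0): gamma(0) (1 - phi_2^2) = phi_1 (1 + phi_2) gamma(1) + c_0.
  phi_1 (1 + phi_2) = (-0.394)(0.544) = -0.214336,   1 - phi_2^2 = 0.792064.
Replace gamma(1) by A gamma(0) + B and collect gamma(0):
  gamma(0) [0.792064 - (-0.214336)(-0.270604)] = c_0 = 2
  gamma(0) * 0.734064 = 2
  gamma(0) = 2 / 0.734064 = 2.724559.
Therefore gamma(0) = 2.7246 (to 4 decimal places).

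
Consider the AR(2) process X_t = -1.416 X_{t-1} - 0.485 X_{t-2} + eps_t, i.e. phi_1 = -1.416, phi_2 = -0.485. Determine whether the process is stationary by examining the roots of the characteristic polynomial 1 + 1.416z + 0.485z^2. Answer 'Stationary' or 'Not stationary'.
\text{Stationary}

The AR(p) characteristic polynomial is P(z) = 1 + 1.416z + 0.485z^2.
Stationarity requires all roots to lie outside the unit circle, i.e. |z| > 1 for every root.
Set 1 + (1.416) z + (0.485) z^2 = 0, i.e. a z^2 + b z + c = 0 with a = 0.485, b = 1.416, c = 1.
Discriminant D = b^2 - 4ac = (1.416)^2 - 4*(0.485)*1 = 2.005056 - (1.94) = 0.065056.
D >= 0, so the roots are real: z = (-b +/- sqrt(D)) / (2a) = (-1.416 +/- 0.255061) / (0.97).
  z_1 = (-1.416 + 0.255061) / (0.97) = -1.1968,   |z_1| = 1.1968.
  z_2 = (-1.416 - 0.255061) / (0.97) = -1.7227,   |z_2| = 1.7227.
Moduli of all roots: 1.1968, 1.7227.
All moduli strictly greater than 1? Yes.
Verdict: Stationary.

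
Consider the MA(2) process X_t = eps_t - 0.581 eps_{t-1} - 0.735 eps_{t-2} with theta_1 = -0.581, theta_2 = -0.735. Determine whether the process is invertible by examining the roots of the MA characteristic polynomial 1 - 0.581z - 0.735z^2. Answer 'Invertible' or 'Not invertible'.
\text{Not invertible}

The MA(q) characteristic polynomial is P(z) = 1 - 0.581z - 0.735z^2.
Invertibility requires all roots to lie outside the unit circle, i.e. |z| > 1 for every root.
Set 1 + (-0.581) z + (-0.735) z^2 = 0, i.e. a z^2 + b z + c = 0 with a = -0.735, b = -0.581, c = 1.
Discriminant D = b^2 - 4ac = (-0.581)^2 - 4*(-0.735)*1 = 0.337561 - (-2.94) = 3.277561.
D >= 0, so the roots are real: z = (-b +/- sqrt(D)) / (2a) = (0.581 +/- 1.810404) / (-1.47).
  z_1 = (0.581 + 1.810404) / (-1.47) = -1.6268,   |z_1| = 1.6268.
  z_2 = (0.581 - 1.810404) / (-1.47) = 0.8363,   |z_2| = 0.8363.
Moduli of all roots: 1.6268, 0.8363.
All moduli strictly greater than 1? No.
Verdict: Not invertible.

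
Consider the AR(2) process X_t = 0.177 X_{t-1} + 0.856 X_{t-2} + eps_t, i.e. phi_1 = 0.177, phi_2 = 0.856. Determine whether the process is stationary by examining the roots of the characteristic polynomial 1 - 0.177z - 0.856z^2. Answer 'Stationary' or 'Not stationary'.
\text{Not stationary}

The AR(p) characteristic polynomial is P(z) = 1 - 0.177z - 0.856z^2.
Stationarity requires all roots to lie outside the unit circle, i.e. |z| > 1 for every root.
Set 1 + (-0.177) z + (-0.856) z^2 = 0, i.e. a z^2 + b z + c = 0 with a = -0.856, b = -0.177, c = 1.
Discriminant D = b^2 - 4ac = (-0.177)^2 - 4*(-0.856)*1 = 0.031329 - (-3.424) = 3.455329.
D >= 0, so the roots are real: z = (-b +/- sqrt(D)) / (2a) = (0.177 +/- 1.858852) / (-1.712).
  z_1 = (0.177 + 1.858852) / (-1.712) = -1.1892,   |z_1| = 1.1892.
  z_2 = (0.177 - 1.858852) / (-1.712) = 0.9824,   |z_2| = 0.9824.
Moduli of all roots: 1.1892, 0.9824.
All moduli strictly greater than 1? No.
Verdict: Not stationary.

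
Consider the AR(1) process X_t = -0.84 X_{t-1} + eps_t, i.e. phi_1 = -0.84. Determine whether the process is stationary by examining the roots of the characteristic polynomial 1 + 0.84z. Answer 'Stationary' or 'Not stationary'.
\text{Stationary}

The AR(p) characteristic polynomial is P(z) = 1 + 0.84z.
Stationarity requires all roots to lie outside the unit circle, i.e. |z| > 1 for every root.
This is linear in z: 1 + (0.84) z = 0  =>  z = -1/(0.84) = -1.190476,  |z| = 1.190476.
Moduli of all roots: 1.1905.
All moduli strictly greater than 1? Yes.
Verdict: Stationary.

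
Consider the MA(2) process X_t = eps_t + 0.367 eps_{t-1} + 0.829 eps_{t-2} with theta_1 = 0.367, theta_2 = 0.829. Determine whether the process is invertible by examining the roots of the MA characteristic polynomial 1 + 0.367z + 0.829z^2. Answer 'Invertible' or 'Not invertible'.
\text{Invertible}

The MA(q) characteristic polynomial is P(z) = 1 + 0.367z + 0.829z^2.
Invertibility requires all roots to lie outside the unit circle, i.e. |z| > 1 for every root.
Set 1 + (0.367) z + (0.829) z^2 = 0, i.e. a z^2 + b z + c = 0 with a = 0.829, b = 0.367, c = 1.
Discriminant D = b^2 - 4ac = (0.367)^2 - 4*(0.829)*1 = 0.134689 - (3.316) = -3.181311.
D < 0, so the roots are the complex-conjugate pair z = (-b +/- i sqrt(-D)) / (2a) = -0.2214 +/- 1.0758i.
For a conjugate pair |z|^2 = z * conj(z) = (product of roots) = c/a = 1/(0.829) = 1.206273, so |z| = sqrt(1.206273) = 1.0983 for both roots.
Moduli of all roots: 1.0983, 1.0983.
All moduli strictly greater than 1? Yes.
Verdict: Invertible.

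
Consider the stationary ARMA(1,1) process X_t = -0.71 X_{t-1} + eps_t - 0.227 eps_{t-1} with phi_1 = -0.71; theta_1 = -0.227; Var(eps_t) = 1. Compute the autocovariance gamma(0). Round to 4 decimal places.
\gamma(0) = 2.7705

Multiply the model equation by X_{t-k} and take expectations. With theta_0 = psi_0 = 1 and psi_j the MA(infinity) weights, this gives
  gamma(k) - sum_i phi_i gamma(k-i) = c_k,
  c_k = sigma^2 * sum_{j=k..q} theta_j psi_{j-k}   (c_k = 0 for k > q),
using gamma(-m) = gamma(m).
psi-weights needed (psi_j = theta_j + sum_i phi_i psi_{j-i}):
  psi_1 = theta_1 + phi_1 = -0.227 + (-0.71) = -0.937
Right-hand sides:
  c_0 = sigma^2 (1 + theta_1 psi_1) = 1 * (1 + (-0.227)(-0.937)) = 1 * 1.212699 = 1.212699
  c_1 = sigma^2 theta_1 = 1 * (-0.227) = -0.227
  c_2 = 0
Equations for k = 0 and k = 1 (AR order 1):
  gamma(0) = phi_1 gamma(1) + c_0
  gamma(1) = phi_1 gamma(0) + c_1
Substituting the second into the first: gamma(0) (1 - phi_1^2) = c_0 + phi_1 c_1, so
  gamma(0) = (c_0 + phi_1 c_1) / (1 - phi_1^2) = (1.212699 + (-0.71)(-0.227)) / (1 - (-0.71)^2) = 1.373869 / 0.4959 = 2.770456.
Therefore gamma(0) = 2.7705 (to 4 decimal places).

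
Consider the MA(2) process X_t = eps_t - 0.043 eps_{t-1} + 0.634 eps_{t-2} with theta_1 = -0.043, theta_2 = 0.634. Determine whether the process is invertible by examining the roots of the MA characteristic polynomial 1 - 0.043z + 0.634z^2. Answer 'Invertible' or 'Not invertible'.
\text{Invertible}

The MA(q) characteristic polynomial is P(z) = 1 - 0.043z + 0.634z^2.
Invertibility requires all roots to lie outside the unit circle, i.e. |z| > 1 for every root.
Set 1 + (-0.043) z + (0.634) z^2 = 0, i.e. a z^2 + b z + c = 0 with a = 0.634, b = -0.043, c = 1.
Discriminant D = b^2 - 4ac = (-0.043)^2 - 4*(0.634)*1 = 0.001849 - (2.536) = -2.534151.
D < 0, so the roots are the complex-conjugate pair z = (-b +/- i sqrt(-D)) / (2a) = 0.0339 +/- 1.2554i.
For a conjugate pair |z|^2 = z * conj(z) = (product of roots) = c/a = 1/(0.634) = 1.577287, so |z| = sqrt(1.577287) = 1.2559 for both roots.
Moduli of all roots: 1.2559, 1.2559.
All moduli strictly greater than 1? Yes.
Verdict: Invertible.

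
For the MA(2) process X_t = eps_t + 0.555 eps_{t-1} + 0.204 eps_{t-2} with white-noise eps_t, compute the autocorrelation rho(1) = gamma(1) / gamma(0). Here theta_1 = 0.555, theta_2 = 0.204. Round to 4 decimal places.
\rho(1) = 0.4951

For an MA(q) process with theta_0 = 1, the autocovariance is
  gamma(k) = sigma^2 * sum_{i=0..q-k} theta_i * theta_{i+k},
and rho(k) = gamma(k) / gamma(0). Sigma^2 cancels.
  numerator   = (1)*(0.555) + (0.555)*(0.204) = 0.66822.
  denominator = (1)^2 + (0.555)^2 + (0.204)^2 = 1.349641.
  rho(1) = 0.66822 / 1.349641 = 0.4951.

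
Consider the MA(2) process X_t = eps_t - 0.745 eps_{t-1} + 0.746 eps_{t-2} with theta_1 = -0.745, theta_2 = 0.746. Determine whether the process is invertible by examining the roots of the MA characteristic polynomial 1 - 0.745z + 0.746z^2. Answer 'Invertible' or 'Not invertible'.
\text{Invertible}

The MA(q) characteristic polynomial is P(z) = 1 - 0.745z + 0.746z^2.
Invertibility requires all roots to lie outside the unit circle, i.e. |z| > 1 for every root.
Set 1 + (-0.745) z + (0.746) z^2 = 0, i.e. a z^2 + b z + c = 0 with a = 0.746, b = -0.745, c = 1.
Discriminant D = b^2 - 4ac = (-0.745)^2 - 4*(0.746)*1 = 0.555025 - (2.984) = -2.428975.
D < 0, so the roots are the complex-conjugate pair z = (-b +/- i sqrt(-D)) / (2a) = 0.4993 +/- 1.0446i.
For a conjugate pair |z|^2 = z * conj(z) = (product of roots) = c/a = 1/(0.746) = 1.340483, so |z| = sqrt(1.340483) = 1.1578 for both roots.
Moduli of all roots: 1.1578, 1.1578.
All moduli strictly greater than 1? Yes.
Verdict: Invertible.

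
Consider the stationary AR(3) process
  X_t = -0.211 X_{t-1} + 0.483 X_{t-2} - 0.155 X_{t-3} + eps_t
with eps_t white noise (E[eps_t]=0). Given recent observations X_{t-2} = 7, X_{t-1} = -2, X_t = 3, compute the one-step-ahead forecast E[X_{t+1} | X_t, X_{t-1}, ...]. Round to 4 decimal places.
E[X_{t+1} \mid \mathcal F_t] = -2.6840

For an AR(p) model X_t = c + sum_i phi_i X_{t-i} + eps_t, the
one-step-ahead conditional mean is
  E[X_{t+1} | X_t, ...] = c + sum_i phi_i X_{t+1-i}.
Substitute known values:
  E[X_{t+1} | ...] = (-0.211) * (3) + (0.483) * (-2) + (-0.155) * (7)
                   = -2.6840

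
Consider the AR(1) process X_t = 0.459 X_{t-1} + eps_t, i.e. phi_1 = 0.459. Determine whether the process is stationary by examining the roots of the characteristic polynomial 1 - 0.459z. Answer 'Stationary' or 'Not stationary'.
\text{Stationary}

The AR(p) characteristic polynomial is P(z) = 1 - 0.459z.
Stationarity requires all roots to lie outside the unit circle, i.e. |z| > 1 for every root.
This is linear in z: 1 + (-0.459) z = 0  =>  z = -1/(-0.459) = 2.178649,  |z| = 2.178649.
Moduli of all roots: 2.1786.
All moduli strictly greater than 1? Yes.
Verdict: Stationary.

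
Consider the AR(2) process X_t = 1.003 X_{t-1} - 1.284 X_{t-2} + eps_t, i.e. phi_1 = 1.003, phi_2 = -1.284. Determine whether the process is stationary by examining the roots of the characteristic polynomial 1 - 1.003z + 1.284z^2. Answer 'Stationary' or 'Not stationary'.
\text{Not stationary}

The AR(p) characteristic polynomial is P(z) = 1 - 1.003z + 1.284z^2.
Stationarity requires all roots to lie outside the unit circle, i.e. |z| > 1 for every root.
Set 1 + (-1.003) z + (1.284) z^2 = 0, i.e. a z^2 + b z + c = 0 with a = 1.284, b = -1.003, c = 1.
Discriminant D = b^2 - 4ac = (-1.003)^2 - 4*(1.284)*1 = 1.006009 - (5.136) = -4.129991.
D < 0, so the roots are the complex-conjugate pair z = (-b +/- i sqrt(-D)) / (2a) = 0.3906 +/- 0.7914i.
For a conjugate pair |z|^2 = z * conj(z) = (product of roots) = c/a = 1/(1.284) = 0.778816, so |z| = sqrt(0.778816) = 0.8825 for both roots.
Moduli of all roots: 0.8825, 0.8825.
All moduli strictly greater than 1? No.
Verdict: Not stationary.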